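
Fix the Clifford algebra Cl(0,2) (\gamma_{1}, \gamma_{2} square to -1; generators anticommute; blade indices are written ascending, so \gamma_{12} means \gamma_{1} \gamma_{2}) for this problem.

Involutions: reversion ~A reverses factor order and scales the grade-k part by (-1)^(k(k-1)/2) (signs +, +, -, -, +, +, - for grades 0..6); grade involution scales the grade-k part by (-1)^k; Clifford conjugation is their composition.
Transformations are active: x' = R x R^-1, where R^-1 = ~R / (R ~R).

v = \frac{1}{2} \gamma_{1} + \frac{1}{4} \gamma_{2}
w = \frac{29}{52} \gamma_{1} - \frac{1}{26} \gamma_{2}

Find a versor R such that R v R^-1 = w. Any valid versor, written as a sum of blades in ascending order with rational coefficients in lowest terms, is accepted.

Since q(v) = q(w) = -\frac{5}{16}, the sum R = v + w = \frac{55}{52} \gamma_{1} + \frac{11}{52} \gamma_{2} does the job whenever invertible.
Answer: \frac{55}{52} \gamma_{1} + \frac{11}{52} \gamma_{2}


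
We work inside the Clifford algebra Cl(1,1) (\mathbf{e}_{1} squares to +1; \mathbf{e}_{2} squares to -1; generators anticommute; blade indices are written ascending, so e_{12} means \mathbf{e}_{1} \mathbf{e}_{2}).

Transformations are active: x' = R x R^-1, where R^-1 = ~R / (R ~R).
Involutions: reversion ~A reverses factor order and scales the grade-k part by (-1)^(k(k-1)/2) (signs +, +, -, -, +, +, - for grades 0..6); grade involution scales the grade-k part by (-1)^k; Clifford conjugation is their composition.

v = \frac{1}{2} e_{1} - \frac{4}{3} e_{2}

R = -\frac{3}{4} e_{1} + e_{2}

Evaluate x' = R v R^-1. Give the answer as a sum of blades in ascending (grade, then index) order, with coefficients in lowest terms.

~R = -\frac{3}{4} e_{1} + e_{2}, and R ~R = -\frac{7}{16}, so R^-1 = ~R / (-\frac{7}{16}).
R v = \frac{23}{24} + \frac{1}{2} e_{12}
Answer: \frac{39}{14} e_{1} - \frac{64}{21} e_{2}


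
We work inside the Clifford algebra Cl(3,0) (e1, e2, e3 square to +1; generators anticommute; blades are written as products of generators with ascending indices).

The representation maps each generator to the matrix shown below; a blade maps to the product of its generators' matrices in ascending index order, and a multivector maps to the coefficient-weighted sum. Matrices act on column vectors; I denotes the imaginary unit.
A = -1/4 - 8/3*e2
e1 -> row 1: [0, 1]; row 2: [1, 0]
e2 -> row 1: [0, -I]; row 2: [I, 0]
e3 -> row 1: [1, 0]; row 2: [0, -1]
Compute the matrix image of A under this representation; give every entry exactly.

M = (-1/4)*1 + (-8/3)*rho(e2), summed entrywise (1 is the identity matrix):
Answer: row 1: [-1/4, 8*I/3]; row 2: [-8*I/3, -1/4]


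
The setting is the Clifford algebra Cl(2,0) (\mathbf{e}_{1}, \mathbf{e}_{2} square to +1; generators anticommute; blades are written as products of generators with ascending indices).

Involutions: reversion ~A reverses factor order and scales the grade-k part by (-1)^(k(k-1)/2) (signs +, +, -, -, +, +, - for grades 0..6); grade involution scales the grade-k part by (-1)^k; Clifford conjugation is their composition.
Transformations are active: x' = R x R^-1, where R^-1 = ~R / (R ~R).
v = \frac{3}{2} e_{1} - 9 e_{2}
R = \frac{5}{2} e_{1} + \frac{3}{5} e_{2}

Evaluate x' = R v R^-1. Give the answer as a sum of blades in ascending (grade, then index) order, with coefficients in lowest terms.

~R = \frac{5}{2} e_{1} + \frac{3}{5} e_{2}, and R ~R = \frac{661}{100}, so R^-1 = ~R / (\frac{661}{100}).
R v = -\frac{33}{20} - \frac{117}{5} e_{1} e_{2}
Answer: -\frac{3633}{1322} e_{1} + \frac{5751}{661} e_{2}


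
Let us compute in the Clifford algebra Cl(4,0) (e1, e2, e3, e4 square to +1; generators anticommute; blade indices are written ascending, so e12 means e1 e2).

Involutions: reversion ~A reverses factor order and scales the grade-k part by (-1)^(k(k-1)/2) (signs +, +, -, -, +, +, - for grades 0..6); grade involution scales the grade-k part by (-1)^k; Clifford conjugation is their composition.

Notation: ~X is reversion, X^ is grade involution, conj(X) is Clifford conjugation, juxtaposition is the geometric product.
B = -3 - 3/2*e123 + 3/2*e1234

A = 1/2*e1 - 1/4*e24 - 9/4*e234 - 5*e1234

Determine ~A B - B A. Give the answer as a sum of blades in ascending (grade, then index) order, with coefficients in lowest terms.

first term: -15/2 + 15/8*e1 + 15/2*e4 + 3/8*e13 - 27/8*e14 - 3/4*e23 - 3/4*e24 - 3/8*e134 - 6*e234 + 15*e1234
second term: -15/2 + 15/8*e1 - 15/2*e4 - 3/8*e13 - 27/8*e14 - 3/4*e23 + 3/4*e24 - 3/8*e134 + 6*e234 + 15*e1234
Answer: 15*e4 + 3/4*e13 - 3/2*e24 - 12*e234


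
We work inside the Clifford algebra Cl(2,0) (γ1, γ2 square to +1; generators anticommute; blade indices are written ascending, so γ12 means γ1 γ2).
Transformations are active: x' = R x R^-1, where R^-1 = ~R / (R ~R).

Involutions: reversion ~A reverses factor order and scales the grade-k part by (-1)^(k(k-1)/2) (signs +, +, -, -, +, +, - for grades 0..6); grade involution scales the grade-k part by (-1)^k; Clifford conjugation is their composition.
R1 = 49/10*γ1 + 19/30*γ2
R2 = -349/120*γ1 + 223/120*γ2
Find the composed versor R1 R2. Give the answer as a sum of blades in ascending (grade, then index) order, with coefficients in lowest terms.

Distribute over the terms of R1 (each basis-blade product reordered to ascending indices, repeated generators contracted through their squares):
(49/10*γ1) R2 = -17101/1200 + 10927/1200*γ12
(19/30*γ2) R2 = 4237/3600 + 6631/3600*γ12
Summing the partial products and collecting blades:
Answer: -23533/1800 + 9853/900*γ12


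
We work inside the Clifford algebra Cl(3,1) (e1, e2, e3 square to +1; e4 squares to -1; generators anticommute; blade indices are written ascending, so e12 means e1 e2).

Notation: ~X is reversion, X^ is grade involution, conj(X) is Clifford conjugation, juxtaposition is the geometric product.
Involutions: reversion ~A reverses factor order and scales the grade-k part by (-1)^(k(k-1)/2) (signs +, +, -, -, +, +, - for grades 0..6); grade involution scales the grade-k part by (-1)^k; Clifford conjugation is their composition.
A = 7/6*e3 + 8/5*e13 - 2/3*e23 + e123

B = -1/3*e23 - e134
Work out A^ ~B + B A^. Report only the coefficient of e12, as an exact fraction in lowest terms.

first term: 2/9 + 1/3*e1 + 7/18*e2 - 8/5*e4 - 8/15*e12 + 7/6*e14 - e24 - 2/3*e124
second term: -2/9 - 1/3*e1 + 7/18*e2 + 8/5*e4 - 8/15*e12 - 7/6*e14 - e24 - 2/3*e124
Answer: -16/15


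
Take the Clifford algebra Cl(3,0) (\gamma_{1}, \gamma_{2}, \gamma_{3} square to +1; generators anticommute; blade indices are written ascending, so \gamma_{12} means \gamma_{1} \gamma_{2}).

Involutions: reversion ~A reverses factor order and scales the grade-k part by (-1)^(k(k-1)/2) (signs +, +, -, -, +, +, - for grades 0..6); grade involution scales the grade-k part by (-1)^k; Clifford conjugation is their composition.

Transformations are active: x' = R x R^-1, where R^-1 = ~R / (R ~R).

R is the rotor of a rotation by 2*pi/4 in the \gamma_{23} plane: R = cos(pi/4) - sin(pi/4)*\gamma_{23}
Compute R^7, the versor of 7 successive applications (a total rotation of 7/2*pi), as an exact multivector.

The rotor phase is half the rotation angle and phases add under composition, so 7 steps in the \gamma_{23} plane accumulate phase 7*(pi/4) = \frac{7 \pi}{4}: R^7 = cos(\frac{7 \pi}{4}) - sin(\frac{7 \pi}{4})*\gamma_{23}.
cos(\frac{7 \pi}{4}) = \frac{\sqrt{2}}{2} and sin(\frac{7 \pi}{4}) = - \frac{\sqrt{2}}{2}, so R^7 = \frac{\sqrt{2}}{2} + \frac{\sqrt{2}}{2} \gamma_{23}. The net rotation is 3/2*pi (after discarding 1 full turn, each of which contributes a factor -1 to the rotor); the rotor keeps the half-angle phase exactly.
Answer: \frac{\sqrt{2}}{2} + \frac{\sqrt{2}}{2} \gamma_{23}


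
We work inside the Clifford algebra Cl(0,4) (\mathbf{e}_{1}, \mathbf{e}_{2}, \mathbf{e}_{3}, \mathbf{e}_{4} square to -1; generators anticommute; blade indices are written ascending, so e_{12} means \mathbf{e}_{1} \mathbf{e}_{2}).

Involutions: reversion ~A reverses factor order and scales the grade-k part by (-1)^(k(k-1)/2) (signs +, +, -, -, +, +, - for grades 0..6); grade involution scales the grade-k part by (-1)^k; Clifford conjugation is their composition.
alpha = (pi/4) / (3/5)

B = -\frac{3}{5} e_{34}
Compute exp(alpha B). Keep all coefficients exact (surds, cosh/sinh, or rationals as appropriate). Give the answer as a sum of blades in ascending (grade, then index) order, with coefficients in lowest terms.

B^2 = (-\frac{3}{5})^2*(e_{34})^2 = \frac{9}{25}*(-1) = -\frac{9}{25} (a basis 2-blade squares to minus the product of its generators' squares).
B^2 = -\frac{9}{25} — the negative square puts this in the circular regime; l = \frac{3}{5}, alpha*l = \frac{\pi}{4}, so exp(alpha B) = cos(\frac{\pi}{4}) + (sin(\frac{\pi}{4})/(\frac{3}{5}))*B = \frac{\sqrt{2}}{2} + (\frac{5 \sqrt{2}}{6})*B.
Answer: \frac{\sqrt{2}}{2} - \frac{\sqrt{2}}{2} e_{34}


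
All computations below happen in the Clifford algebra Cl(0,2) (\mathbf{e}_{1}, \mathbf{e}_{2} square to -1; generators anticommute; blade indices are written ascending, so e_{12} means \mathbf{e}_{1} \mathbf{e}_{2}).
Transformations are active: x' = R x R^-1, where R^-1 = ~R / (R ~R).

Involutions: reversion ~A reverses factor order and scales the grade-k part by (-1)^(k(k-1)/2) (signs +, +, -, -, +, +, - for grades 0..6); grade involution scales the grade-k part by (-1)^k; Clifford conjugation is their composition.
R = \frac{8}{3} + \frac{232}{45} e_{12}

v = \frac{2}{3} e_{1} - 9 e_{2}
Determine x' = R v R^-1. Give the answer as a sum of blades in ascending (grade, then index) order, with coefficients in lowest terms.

~R = \frac{8}{3} - \frac{232}{45} e_{12}, and R ~R = \frac{68224}{2025}, so R^-1 = ~R / (\frac{68224}{2025}).
R v = \frac{2168}{45} e_{1} - \frac{2776}{135} e_{2}
Answer: \frac{11129}{1599} e_{1} + \frac{3062}{533} e_{2}


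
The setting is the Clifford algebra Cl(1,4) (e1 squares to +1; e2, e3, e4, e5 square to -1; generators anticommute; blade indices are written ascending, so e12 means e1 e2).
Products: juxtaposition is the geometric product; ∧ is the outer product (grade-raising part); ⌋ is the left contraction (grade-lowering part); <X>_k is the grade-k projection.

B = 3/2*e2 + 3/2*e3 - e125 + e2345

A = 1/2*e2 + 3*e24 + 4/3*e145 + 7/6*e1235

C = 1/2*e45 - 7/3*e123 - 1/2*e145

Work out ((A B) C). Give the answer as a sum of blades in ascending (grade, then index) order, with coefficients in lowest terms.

step 1: -3/4 + 7/6*e3 + 9/2*e4 - 7/6*e14 - 1/2*e15 + 3/4*e23 + 4/3*e24 + 3*e35 - 4/3*e123 + 7/4*e125 - 7/4*e135 - 3*e145 - 9/2*e234 - 1/2*e345 + 2*e1245 + 2*e1345
step 2: -83/18 + 13/4*e1 - e2 - 3/4*e3 - 1/4*e4 - 5/3*e5 + 31/18*e12 - 3/4*e13 + 41/4*e14 - 5/3*e15 - 7/8*e24 + 41/12*e25 + 19/8*e34 + 49/12*e35 - 3/8*e45 + 7/4*e123 + 7/8*e124 - 19/3*e125 + 53/72*e134 + 3/8*e145 - 49/18*e234 + 13/12*e235 + 14/3*e245 - 49/12*e345 + 21/2*e1234 + 9/4*e1235 - 7/6*e1245 + 7/12*e1345 + 193/24*e2345 - 25/24*e12345
Answer: -83/18 + 13/4*e1 - e2 - 3/4*e3 - 1/4*e4 - 5/3*e5 + 31/18*e12 - 3/4*e13 + 41/4*e14 - 5/3*e15 - 7/8*e24 + 41/12*e25 + 19/8*e34 + 49/12*e35 - 3/8*e45 + 7/4*e123 + 7/8*e124 - 19/3*e125 + 53/72*e134 + 3/8*e145 - 49/18*e234 + 13/12*e235 + 14/3*e245 - 49/12*e345 + 21/2*e1234 + 9/4*e1235 - 7/6*e1245 + 7/12*e1345 + 193/24*e2345 - 25/24*e12345


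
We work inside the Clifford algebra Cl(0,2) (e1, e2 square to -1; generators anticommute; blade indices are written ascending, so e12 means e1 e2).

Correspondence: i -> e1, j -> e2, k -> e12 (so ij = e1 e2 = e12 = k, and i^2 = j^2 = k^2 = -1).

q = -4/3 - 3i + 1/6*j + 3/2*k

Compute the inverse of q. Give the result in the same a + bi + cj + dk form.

In blades: q = -4/3 - 3*e1 + 1/6*e2 + 3/2*e12.
With qbar = -4/3 + 3*e1 - 1/6*e2 - 3/2*e12 (scalar fixed, mapped units negated), q qbar = 235/18 (the sum of squared coefficients), so q^-1 = qbar / (235/18) = -24/235 + 54/235*e1 - 3/235*e2 - 27/235*e12; translating back:
Answer: -24/235 + 54/235*i - 3/235*j - 27/235*k


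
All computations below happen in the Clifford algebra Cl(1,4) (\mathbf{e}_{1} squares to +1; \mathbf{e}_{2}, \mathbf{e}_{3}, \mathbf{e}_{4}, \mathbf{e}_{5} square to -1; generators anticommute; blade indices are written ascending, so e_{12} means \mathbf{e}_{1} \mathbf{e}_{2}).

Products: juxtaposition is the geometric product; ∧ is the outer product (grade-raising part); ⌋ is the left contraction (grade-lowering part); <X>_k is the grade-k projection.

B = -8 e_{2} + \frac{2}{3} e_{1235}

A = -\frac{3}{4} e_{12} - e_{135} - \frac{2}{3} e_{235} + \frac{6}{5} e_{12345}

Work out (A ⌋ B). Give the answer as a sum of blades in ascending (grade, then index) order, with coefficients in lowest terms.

step 1: \frac{4}{9} e_{1} + \frac{2}{3} e_{2} - \frac{1}{2} e_{35}
Answer: \frac{4}{9} e_{1} + \frac{2}{3} e_{2} - \frac{1}{2} e_{35}


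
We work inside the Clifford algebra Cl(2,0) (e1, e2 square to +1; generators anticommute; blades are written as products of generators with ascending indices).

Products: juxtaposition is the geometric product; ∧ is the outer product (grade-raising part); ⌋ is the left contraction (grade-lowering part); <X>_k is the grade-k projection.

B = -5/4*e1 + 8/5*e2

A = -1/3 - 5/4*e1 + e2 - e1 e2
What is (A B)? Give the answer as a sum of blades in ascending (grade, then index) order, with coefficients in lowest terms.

step 1: 253/80 - 71/60*e1 - 107/60*e2 - 3/4*e1 e2
Answer: 253/80 - 71/60*e1 - 107/60*e2 - 3/4*e1 e2


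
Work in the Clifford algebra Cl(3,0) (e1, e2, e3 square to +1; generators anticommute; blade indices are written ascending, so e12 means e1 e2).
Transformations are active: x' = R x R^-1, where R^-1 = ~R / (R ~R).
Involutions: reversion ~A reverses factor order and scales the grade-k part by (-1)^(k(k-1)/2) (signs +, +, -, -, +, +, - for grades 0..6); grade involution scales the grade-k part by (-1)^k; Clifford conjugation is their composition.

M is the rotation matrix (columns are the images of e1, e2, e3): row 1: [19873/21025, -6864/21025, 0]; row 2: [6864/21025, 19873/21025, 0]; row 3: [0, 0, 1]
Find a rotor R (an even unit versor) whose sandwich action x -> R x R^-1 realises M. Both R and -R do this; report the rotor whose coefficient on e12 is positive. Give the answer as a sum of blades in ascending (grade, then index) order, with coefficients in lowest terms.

Method: write R = a + b12*e12 + b13*e13 + b23*e23 with a^2 + b12^2 + b13^2 + b23^2 = 1 (so R^-1 = ~R). Expanding the columns R e_j ~R gives tr M = 4a^2 - 1 and, from the antisymmetric part, M21 - M12 = -4a*b12, M13 - M31 = 4a*b13, M32 - M23 = -4a*b23.
Here tr M = 60771/21025, so a^2 = (1 + tr M)/4 = 20449/21025 and a = ±143/145. Taking a = 143/145: M21 - M12 = 13728/21025, M13 - M31 = 0, M32 - M23 = 0, giving b12 = -24/145, b13 = 0, b23 = 0, i.e. R = 143/145 - 24/145*e12.
Its e12 coefficient is negative, so report the other preimage -R.
Answer: -143/145 + 24/145*e12. Note: both R and -R realise this M (trace 60771/21025); the covering map identifies them, and the e12-coefficient sign is the tie-breaker.


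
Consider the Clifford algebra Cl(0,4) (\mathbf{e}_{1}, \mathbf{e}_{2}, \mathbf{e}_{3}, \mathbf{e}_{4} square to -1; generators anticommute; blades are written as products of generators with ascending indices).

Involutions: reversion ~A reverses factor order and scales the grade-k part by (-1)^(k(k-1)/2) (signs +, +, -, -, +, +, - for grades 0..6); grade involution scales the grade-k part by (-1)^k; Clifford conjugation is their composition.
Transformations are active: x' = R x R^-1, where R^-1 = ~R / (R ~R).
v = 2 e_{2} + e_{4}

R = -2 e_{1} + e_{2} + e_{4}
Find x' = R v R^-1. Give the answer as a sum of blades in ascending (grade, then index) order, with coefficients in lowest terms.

~R = -2 e_{1} + e_{2} + e_{4}, and R ~R = -6, so R^-1 = ~R / (-6).
R v = -3 - 4 e_{1} e_{2} - 2 e_{1} e_{4} - e_{2} e_{4}
Answer: -2 e_{1} - e_{2}


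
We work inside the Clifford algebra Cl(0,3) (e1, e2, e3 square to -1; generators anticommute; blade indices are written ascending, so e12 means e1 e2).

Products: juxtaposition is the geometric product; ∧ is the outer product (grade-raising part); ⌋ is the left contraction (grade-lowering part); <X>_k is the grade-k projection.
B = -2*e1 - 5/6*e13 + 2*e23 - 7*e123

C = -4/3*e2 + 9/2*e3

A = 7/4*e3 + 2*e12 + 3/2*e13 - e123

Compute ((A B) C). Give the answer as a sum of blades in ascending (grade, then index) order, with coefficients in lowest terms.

step 1: 33/4 + 13/24*e1 - 61/6*e2 + 11*e3 + 61/4*e12 - 1/2*e13 - 11/3*e23
step 2: -1135/18 + 271/12*e1 + 11/2*e2 + 3025/72*e3 - 13/18*e12 + 39/16*e13 - 373/12*e23 + 1631/24*e123
Answer: -1135/18 + 271/12*e1 + 11/2*e2 + 3025/72*e3 - 13/18*e12 + 39/16*e13 - 373/12*e23 + 1631/24*e123


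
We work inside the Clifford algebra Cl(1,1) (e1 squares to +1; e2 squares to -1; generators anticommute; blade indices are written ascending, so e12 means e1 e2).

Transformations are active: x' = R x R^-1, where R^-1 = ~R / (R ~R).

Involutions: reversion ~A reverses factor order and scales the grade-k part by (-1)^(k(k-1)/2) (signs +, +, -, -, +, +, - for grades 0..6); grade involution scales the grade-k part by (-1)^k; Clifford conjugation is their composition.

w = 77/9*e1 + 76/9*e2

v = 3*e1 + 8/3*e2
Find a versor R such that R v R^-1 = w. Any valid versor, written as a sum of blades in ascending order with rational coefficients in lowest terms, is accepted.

Why this works: both vectors square to 17/9, so q(v) = q(w) and R = v + w = 104/9*e1 + 100/9*e2 carries v to w — its own direction survives, the complement (v - w)/2 flips.
Answer: 104/9*e1 + 100/9*e2


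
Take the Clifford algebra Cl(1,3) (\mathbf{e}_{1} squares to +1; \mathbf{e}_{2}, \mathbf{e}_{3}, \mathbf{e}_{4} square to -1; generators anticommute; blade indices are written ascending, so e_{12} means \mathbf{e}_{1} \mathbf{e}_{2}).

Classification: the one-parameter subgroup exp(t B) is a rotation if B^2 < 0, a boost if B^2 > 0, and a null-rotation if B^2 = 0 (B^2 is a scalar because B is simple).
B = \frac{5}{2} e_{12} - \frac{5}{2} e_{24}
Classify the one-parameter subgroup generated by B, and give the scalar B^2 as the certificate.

B^2 term by term: the squares give (\frac{5}{2})^2*(e_{12})^2 + (-\frac{5}{2})^2*(e_{24})^2 = \frac{25}{4}*(+1) + \frac{25}{4}*(-1) = 0 (each basis 2-blade squares to minus the product of its generators' squares); cross terms between blades sharing an index anticommute and cancel. So B^2 = 0.
Answer: null-rotation, certificate B^2 = 0. Key observation: B^2 = 0 is a conjugation invariant, so its sign decides the class regardless of the surface form of B.


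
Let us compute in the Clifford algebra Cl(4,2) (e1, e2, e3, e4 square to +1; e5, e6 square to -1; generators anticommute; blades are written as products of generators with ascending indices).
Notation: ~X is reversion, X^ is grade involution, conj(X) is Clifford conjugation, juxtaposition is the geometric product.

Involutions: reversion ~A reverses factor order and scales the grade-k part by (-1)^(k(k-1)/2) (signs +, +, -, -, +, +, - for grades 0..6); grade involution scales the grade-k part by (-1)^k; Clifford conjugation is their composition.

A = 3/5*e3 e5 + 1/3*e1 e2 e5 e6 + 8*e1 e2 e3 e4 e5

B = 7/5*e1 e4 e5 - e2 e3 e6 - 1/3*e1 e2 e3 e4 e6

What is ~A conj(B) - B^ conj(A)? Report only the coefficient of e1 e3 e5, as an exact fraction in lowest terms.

first term: 56/5*e2 e3 + 8/3*e5 e6 - 21/25*e1 e3 e4 + 1/3*e1 e3 e5 - 7/15*e2 e4 e6 - 3/5*e2 e5 e6 + 1/9*e3 e4 e5 + 8*e1 e4 e5 e6 - 1/5*e1 e2 e4 e5 e6
second term: 56/5*e2 e3 + 8/3*e5 e6 - 21/25*e1 e3 e4 - 1/3*e1 e3 e5 + 7/15*e2 e4 e6 - 3/5*e2 e5 e6 - 1/9*e3 e4 e5 - 8*e1 e4 e5 e6 + 1/5*e1 e2 e4 e5 e6
Answer: 2/3


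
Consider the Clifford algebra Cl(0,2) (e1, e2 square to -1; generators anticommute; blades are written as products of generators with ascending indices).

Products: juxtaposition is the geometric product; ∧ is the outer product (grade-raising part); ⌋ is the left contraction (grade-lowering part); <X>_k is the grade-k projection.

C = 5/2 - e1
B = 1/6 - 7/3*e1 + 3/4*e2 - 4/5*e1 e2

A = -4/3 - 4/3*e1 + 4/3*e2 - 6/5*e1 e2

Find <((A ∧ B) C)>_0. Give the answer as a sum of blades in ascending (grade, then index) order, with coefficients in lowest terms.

step 1: -2/9 + 26/9*e1 - 7/9*e2 + 134/45*e1 e2
step 2: 7/3 + 67/9*e1 - 443/90*e2 + 20/3*e1 e2
step 3: 7/3
Answer: 7/3


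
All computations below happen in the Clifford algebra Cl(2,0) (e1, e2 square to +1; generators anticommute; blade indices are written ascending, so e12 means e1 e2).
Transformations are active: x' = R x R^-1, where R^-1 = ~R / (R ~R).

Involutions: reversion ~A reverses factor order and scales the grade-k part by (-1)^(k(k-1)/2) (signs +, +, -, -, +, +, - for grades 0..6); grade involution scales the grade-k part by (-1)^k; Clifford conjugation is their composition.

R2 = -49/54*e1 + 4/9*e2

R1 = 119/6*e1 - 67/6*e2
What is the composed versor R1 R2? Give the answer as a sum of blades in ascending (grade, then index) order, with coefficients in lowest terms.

Distribute over the terms of R1 (each basis-blade product reordered to ascending indices, repeated generators contracted through their squares):
(119/6*e1) R2 = -5831/324 + 238/27*e12
(-67/6*e2) R2 = -134/27 - 3283/324*e12
Summing the partial products and collecting blades:
Answer: -7439/324 - 427/324*e12


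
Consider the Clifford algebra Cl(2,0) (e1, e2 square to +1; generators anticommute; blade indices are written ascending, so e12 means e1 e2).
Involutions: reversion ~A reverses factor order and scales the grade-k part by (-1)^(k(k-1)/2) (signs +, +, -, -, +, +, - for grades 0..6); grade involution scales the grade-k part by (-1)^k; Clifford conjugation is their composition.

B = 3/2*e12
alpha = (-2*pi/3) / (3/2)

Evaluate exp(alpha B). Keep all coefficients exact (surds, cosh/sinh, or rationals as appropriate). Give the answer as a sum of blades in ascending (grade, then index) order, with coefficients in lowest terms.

B^2 = (3/2)^2*(e12)^2 = 9/4*(-1) = -9/4 (a basis 2-blade squares to minus the product of its generators' squares).
B^2 = -9/4 — the negative square puts this in the circular regime; l = 3/2, alpha*l = -2*pi/3, so exp(alpha B) = cos(-2*pi/3) + (sin(-2*pi/3)/(3/2))*B = -1/2 + (-sqrt(3)/3)*B.
Answer: -1/2 - sqrt(3)/2*e12


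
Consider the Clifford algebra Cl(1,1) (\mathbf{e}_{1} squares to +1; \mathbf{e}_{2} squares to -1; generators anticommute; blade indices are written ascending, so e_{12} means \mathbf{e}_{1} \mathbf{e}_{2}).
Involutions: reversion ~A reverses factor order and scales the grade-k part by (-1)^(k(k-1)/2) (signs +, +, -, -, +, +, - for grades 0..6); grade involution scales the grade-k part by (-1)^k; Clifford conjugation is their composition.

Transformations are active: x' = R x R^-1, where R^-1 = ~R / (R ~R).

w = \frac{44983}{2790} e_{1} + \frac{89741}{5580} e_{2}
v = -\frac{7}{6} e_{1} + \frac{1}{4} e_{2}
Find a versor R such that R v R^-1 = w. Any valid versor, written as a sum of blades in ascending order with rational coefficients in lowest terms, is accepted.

Take R = v + w = \frac{20864}{1395} e_{1} + \frac{22784}{1395} e_{2}. Because q(v) = q(w) = \frac{187}{144}, conjugation by R sends v exactly to w.
Answer: \frac{20864}{1395} e_{1} + \frac{22784}{1395} e_{2}


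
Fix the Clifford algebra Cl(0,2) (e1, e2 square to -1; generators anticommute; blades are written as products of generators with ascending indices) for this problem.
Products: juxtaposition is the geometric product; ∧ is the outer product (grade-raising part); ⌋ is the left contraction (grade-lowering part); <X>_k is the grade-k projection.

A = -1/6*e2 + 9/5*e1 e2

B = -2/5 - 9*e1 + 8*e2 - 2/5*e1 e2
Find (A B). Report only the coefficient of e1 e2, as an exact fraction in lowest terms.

step 1: 154/75 - 43/3*e1 - 242/15*e2 - 111/50*e1 e2
Answer: -111/50


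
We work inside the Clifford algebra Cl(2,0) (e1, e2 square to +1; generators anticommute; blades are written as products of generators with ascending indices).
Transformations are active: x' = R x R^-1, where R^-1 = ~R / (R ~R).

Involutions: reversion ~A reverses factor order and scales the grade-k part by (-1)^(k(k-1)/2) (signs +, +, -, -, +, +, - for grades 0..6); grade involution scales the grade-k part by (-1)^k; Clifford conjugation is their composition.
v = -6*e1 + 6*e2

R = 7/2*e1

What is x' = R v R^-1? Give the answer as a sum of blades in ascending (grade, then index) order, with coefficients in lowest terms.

~R = 7/2*e1, and R ~R = 49/4, so R^-1 = ~R / (49/4).
R v = -21 + 21*e1 e2
Answer: -6*e1 - 6*e2


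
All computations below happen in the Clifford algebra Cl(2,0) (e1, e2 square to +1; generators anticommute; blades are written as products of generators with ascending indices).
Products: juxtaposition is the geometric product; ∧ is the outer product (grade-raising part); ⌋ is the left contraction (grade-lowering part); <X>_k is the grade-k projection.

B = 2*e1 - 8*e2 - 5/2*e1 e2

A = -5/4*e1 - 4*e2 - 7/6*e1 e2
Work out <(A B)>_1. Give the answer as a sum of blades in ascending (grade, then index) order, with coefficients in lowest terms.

step 1: 319/12 - 2/3*e1 + 131/24*e2 + 18*e1 e2
step 2: -2/3*e1 + 131/24*e2
Answer: -2/3*e1 + 131/24*e2


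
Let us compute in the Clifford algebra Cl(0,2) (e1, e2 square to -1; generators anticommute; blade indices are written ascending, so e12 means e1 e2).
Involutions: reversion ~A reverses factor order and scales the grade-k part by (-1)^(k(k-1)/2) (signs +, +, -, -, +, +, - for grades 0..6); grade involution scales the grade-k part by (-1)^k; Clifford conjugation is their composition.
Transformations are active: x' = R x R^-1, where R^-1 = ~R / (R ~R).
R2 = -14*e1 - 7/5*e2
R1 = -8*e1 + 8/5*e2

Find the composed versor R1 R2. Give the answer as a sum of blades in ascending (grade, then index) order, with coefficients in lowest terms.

Distribute over the terms of R1 (each basis-blade product reordered to ascending indices, repeated generators contracted through their squares):
(-8*e1) R2 = -112 + 56/5*e12
(8/5*e2) R2 = 56/25 + 112/5*e12
Summing the partial products and collecting blades:
Answer: -2744/25 + 168/5*e12


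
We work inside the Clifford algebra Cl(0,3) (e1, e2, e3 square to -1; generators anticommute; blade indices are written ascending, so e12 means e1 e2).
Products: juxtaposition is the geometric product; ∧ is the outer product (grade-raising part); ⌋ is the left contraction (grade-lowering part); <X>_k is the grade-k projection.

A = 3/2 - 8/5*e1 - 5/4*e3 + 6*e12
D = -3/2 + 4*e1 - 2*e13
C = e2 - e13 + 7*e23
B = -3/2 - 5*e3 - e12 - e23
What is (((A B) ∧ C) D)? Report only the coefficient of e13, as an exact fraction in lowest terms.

step 1: -5/2 + 12/5*e1 - 7/20*e2 - 45/8*e3 - 21/2*e12 + 14*e13 - 3/2*e23 - 543/20*e123
step 2: -5/2*e2 + 12/5*e12 + 5/2*e13 - 95/8*e23 + 49/20*e123
step 3: 5 + 169/20*e2 + 10*e3 - 347/20*e12 - 15/4*e13 + 257/80*e23 - 2247/40*e123
Answer: -15/4


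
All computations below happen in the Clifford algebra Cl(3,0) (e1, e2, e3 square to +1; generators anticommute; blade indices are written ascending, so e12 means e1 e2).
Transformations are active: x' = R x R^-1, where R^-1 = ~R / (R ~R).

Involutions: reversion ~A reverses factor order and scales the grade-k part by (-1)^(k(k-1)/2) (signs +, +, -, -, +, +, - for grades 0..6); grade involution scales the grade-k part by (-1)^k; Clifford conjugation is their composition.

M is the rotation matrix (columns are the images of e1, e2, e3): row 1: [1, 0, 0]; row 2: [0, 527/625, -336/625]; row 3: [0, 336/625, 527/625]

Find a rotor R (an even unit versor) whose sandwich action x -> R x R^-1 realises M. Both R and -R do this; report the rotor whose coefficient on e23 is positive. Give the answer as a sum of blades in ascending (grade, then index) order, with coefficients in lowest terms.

Method: write R = a + b12*e12 + b13*e13 + b23*e23 with a^2 + b12^2 + b13^2 + b23^2 = 1 (so R^-1 = ~R). Expanding the columns R e_j ~R gives tr M = 4a^2 - 1 and, from the antisymmetric part, M21 - M12 = -4a*b12, M13 - M31 = 4a*b13, M32 - M23 = -4a*b23.
Here tr M = 1679/625, so a^2 = (1 + tr M)/4 = 576/625 and a = ±24/25. Taking a = 24/25: M21 - M12 = 0, M13 - M31 = 0, M32 - M23 = 672/625, giving b12 = 0, b13 = 0, b23 = -7/25, i.e. R = 24/25 - 7/25*e23.
Its e23 coefficient is negative, so report the other preimage -R.
Answer: -24/25 + 7/25*e23. Sheet selection: the two-to-one cover makes ±R indistinguishable at the matrix level (trace 1679/625), so uniqueness comes from the required sign on e23.


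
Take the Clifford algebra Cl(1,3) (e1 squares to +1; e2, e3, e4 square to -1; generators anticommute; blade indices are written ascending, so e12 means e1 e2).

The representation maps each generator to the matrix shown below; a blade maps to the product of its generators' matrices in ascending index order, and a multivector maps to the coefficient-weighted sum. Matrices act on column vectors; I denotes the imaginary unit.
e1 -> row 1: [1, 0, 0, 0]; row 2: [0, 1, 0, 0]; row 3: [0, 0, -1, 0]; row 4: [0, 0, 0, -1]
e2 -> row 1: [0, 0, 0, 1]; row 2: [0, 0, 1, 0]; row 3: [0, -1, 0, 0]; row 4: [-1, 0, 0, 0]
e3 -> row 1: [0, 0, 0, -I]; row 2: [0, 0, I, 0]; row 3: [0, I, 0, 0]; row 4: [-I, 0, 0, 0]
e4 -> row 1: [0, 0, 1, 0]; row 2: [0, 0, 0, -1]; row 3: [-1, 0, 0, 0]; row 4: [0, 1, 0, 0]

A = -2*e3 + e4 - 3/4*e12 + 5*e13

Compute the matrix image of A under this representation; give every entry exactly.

Bivector images (products of the table entries): rho(e12) = rho(e1)rho(e2) = row 1: [0, 0, 0, 1]; row 2: [0, 0, 1, 0]; row 3: [0, 1, 0, 0]; row 4: [1, 0, 0, 0]; rho(e13) = rho(e1)rho(e3) = row 1: [0, 0, 0, -I]; row 2: [0, 0, I, 0]; row 3: [0, -I, 0, 0]; row 4: [I, 0, 0, 0].
M = (-2)*rho(e3) + (1)*rho(e4) + (-3/4)*rho(e12) + (5)*rho(e13), summed entrywise:
Answer: row 1: [0, 0, 1, -3/4 - 3*I]; row 2: [0, 0, -3/4 + 3*I, -1]; row 3: [-1, -3/4 - 7*I, 0, 0]; row 4: [-3/4 + 7*I, 1, 0, 0]


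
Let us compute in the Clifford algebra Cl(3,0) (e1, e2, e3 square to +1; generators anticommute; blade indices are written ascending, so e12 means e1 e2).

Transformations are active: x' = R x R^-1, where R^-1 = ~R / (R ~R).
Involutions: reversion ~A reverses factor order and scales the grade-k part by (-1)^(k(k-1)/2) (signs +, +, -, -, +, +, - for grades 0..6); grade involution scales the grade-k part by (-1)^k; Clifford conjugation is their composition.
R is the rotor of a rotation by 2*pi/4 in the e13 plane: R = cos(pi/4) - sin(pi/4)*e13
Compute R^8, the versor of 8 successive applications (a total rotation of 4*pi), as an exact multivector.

Rotor phase runs at HALF the rotation angle; powers of one rotor simply add phase, so after 8 steps in e13 the phase is 8*pi/4 = 2*pi and R^8 = cos(2*pi) - sin(2*pi)*e13.
cos(2*pi) = 1 and sin(2*pi) = 0, so R^8 = 1. The total rotation 4*pi is 2 full turns, so every vector returns to itself, yet the rotor is +1, back on the identity sheet (an even number of 2*pi turns).
Answer: 1


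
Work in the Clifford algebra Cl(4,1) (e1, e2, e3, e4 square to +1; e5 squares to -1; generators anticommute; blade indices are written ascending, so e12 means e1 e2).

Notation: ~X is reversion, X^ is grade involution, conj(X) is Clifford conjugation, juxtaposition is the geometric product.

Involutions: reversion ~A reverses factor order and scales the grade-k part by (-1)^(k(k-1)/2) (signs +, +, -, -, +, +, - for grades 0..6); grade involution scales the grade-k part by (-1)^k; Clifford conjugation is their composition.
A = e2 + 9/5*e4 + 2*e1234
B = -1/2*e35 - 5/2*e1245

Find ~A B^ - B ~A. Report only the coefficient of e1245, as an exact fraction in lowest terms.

first term: 5*e35 - 9/2*e125 + 5/2*e145 - 1/2*e235 + 9/10*e345 + e1245
second term: -5*e35 + 9/2*e125 - 5/2*e145 - 1/2*e235 + 9/10*e345 - e1245
Answer: 2


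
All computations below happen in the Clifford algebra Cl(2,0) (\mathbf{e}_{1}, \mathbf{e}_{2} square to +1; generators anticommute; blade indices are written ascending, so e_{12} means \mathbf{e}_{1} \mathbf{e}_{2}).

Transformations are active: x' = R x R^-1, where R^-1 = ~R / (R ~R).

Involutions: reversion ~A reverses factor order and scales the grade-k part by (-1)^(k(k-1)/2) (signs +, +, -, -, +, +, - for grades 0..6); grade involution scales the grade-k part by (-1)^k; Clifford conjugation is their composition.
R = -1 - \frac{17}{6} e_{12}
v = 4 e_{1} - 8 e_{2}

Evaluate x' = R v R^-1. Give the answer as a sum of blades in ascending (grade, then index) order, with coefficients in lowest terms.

~R = -1 + \frac{17}{6} e_{12}, and R ~R = \frac{325}{36}, so R^-1 = ~R / (\frac{325}{36}).
R v = \frac{56}{3} e_{1} + \frac{58}{3} e_{2}
Answer: -\frac{2644}{325} e_{1} + \frac{1208}{325} e_{2}


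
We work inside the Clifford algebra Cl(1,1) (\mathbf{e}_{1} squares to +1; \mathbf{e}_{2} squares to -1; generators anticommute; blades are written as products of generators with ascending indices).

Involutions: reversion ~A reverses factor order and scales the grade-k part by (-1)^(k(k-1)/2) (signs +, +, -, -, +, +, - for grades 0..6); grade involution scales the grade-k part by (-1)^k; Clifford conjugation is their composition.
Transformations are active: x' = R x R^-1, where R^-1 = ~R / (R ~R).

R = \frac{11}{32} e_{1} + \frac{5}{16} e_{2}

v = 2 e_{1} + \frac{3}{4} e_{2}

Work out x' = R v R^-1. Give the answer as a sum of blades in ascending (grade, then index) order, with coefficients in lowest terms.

~R = \frac{11}{32} e_{1} + \frac{5}{16} e_{2}, and R ~R = \frac{21}{1024}, so R^-1 = ~R / (\frac{21}{1024}).
R v = \frac{29}{64} - \frac{47}{128} e_{1} e_{2}
Answer: \frac{277}{21} e_{1} + \frac{1097}{84} e_{2}


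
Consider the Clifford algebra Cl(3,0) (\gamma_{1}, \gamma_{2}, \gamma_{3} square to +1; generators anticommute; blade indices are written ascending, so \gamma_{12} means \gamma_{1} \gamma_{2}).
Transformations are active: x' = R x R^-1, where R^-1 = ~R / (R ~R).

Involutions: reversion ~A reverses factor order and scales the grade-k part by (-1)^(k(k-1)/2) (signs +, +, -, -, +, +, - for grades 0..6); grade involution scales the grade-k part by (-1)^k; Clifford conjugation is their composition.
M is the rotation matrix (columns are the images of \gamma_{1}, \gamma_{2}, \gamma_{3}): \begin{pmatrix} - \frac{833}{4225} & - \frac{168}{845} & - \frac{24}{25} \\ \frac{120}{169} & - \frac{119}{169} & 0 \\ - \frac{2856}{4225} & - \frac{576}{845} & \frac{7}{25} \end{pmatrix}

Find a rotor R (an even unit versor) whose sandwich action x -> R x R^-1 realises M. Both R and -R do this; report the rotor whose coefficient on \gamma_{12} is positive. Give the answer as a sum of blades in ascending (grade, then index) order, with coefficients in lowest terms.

Method: write R = a + b12*\gamma_{12} + b13*\gamma_{13} + b23*\gamma_{23} with a^2 + b12^2 + b13^2 + b23^2 = 1 (so R^-1 = ~R). Expanding the columns R e_j ~R gives tr M = 4a^2 - 1 and, from the antisymmetric part, M21 - M12 = -4a*b12, M13 - M31 = 4a*b13, M32 - M23 = -4a*b23.
Here tr M = -\frac{105}{169}, so a^2 = (1 + tr M)/4 = \frac{16}{169} and a = ±\frac{4}{13}. Taking a = \frac{4}{13}: M21 - M12 = \frac{768}{845}, M13 - M31 = -\frac{48}{169}, M32 - M23 = -\frac{576}{845}, giving b12 = -\frac{48}{65}, b13 = -\frac{3}{13}, b23 = \frac{36}{65}, i.e. R = \frac{4}{13} - \frac{48}{65} \gamma_{12} - \frac{3}{13} \gamma_{13} + \frac{36}{65} \gamma_{23}.
Its \gamma_{12} coefficient is negative, so report the other preimage -R.
Answer: -\frac{4}{13} + \frac{48}{65} \gamma_{12} + \frac{3}{13} \gamma_{13} - \frac{36}{65} \gamma_{23}. Note: both R and -R realise this M (trace -\frac{105}{169}); the covering map identifies them, and the \gamma_{12}-coefficient sign is the tie-breaker.


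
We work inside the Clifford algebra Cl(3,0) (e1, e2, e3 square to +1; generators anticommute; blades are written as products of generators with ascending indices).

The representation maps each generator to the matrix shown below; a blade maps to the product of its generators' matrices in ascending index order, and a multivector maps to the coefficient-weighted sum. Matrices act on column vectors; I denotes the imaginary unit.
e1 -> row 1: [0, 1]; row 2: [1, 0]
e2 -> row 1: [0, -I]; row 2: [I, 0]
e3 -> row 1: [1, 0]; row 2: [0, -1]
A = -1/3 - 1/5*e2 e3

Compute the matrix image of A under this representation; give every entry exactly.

Bivector images (products of the table entries): rho(e2 e3) = rho(e2)rho(e3) = row 1: [0, I]; row 2: [I, 0].
M = (-1/3)*1 + (-1/5)*rho(e2 e3), summed entrywise (1 is the identity matrix):
Answer: row 1: [-1/3, -I/5]; row 2: [-I/5, -1/3]


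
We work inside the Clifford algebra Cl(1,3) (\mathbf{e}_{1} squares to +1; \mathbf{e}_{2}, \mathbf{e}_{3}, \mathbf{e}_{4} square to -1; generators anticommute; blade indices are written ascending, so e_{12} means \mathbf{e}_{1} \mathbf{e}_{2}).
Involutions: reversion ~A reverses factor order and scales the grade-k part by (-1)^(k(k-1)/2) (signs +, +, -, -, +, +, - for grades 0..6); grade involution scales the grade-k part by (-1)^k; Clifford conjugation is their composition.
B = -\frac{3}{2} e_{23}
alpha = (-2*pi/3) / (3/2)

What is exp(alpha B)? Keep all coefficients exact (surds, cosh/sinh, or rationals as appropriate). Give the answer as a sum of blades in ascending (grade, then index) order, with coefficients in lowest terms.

B^2 = (-\frac{3}{2})^2*(e_{23})^2 = \frac{9}{4}*(-1) = -\frac{9}{4} (a basis 2-blade squares to minus the product of its generators' squares).
B^2 = -\frac{9}{4} — B^2 < 0, so the exponential closes trigonometrically: l = \frac{3}{2}, alpha*l = - \frac{2 \pi}{3}, so exp(alpha B) = cos(- \frac{2 \pi}{3}) + (sin(- \frac{2 \pi}{3})/(\frac{3}{2}))*B = - \frac{1}{2} + (- \frac{\sqrt{3}}{3})*B.
Answer: - \frac{1}{2} + \frac{\sqrt{3}}{2} e_{23}


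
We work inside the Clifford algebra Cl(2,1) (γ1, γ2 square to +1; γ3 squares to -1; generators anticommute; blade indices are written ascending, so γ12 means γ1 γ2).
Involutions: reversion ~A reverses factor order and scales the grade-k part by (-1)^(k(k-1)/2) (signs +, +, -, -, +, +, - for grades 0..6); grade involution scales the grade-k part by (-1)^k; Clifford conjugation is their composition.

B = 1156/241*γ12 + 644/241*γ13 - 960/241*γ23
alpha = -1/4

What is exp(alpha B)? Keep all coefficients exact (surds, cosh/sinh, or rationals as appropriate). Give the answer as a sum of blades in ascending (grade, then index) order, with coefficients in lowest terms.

B^2 term by term: the squares give (1156/241)^2*(γ12)^2 + (644/241)^2*(γ13)^2 + (-960/241)^2*(γ23)^2 = 1336336/58081*(-1) + 414736/58081*(+1) + 921600/58081*(+1) = 0 (each basis 2-blade squares to minus the product of its generators' squares); cross terms between blades sharing an index anticommute and cancel. So B^2 = 0.
B^2 = 0, hence only two terms survive: exp(alpha B) = 1 + alpha B (parabolic case).
Answer: 1 - 289/241*γ12 - 161/241*γ13 + 240/241*γ23


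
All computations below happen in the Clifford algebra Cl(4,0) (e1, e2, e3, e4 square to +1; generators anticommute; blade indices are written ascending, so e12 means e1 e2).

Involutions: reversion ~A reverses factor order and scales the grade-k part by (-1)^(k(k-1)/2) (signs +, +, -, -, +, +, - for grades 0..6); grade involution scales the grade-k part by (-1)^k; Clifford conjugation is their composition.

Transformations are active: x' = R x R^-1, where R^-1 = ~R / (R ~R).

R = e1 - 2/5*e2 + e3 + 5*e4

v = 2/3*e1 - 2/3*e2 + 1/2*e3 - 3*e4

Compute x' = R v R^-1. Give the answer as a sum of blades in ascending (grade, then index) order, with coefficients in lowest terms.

~R = e1 - 2/5*e2 + e3 + 5*e4, and R ~R = 679/25, so R^-1 = ~R / (679/25).
R v = -407/30 - 2/5*e12 - 1/6*e13 - 19/3*e14 + 7/15*e23 + 68/15*e24 - 11/2*e34
Answer: -1131/679*e1 + 724/679*e2 - 6107/4074*e3 - 4064/2037*e4


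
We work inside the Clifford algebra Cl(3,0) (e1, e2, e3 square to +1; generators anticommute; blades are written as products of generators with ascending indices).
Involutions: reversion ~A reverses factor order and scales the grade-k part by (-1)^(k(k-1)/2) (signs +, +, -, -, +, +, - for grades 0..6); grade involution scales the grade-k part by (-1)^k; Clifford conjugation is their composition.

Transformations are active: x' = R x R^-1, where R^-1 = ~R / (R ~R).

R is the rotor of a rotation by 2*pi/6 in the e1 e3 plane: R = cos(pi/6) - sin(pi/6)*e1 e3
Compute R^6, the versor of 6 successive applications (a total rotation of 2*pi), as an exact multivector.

Rotor phase runs at HALF the rotation angle; powers of one rotor simply add phase, so after 6 steps in e1 e3 the phase is 6*pi/6 = pi and R^6 = cos(pi) - sin(pi)*e1 e3.
cos(pi) = -1 and sin(pi) = 0, so R^6 = -1. The total rotation 2*pi is 1 full turn, so every vector returns to itself, yet the rotor is -1, on the OTHER sheet of the double cover (an odd number of 2*pi turns).
Answer: -1
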